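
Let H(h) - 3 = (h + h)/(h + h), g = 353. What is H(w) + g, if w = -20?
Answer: 357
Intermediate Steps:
H(h) = 4 (H(h) = 3 + (h + h)/(h + h) = 3 + (2*h)/((2*h)) = 3 + (2*h)*(1/(2*h)) = 3 + 1 = 4)
H(w) + g = 4 + 353 = 357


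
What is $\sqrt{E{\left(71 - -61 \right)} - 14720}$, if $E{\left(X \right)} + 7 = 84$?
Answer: $3 i \sqrt{1627} \approx 121.01 i$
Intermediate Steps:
$E{\left(X \right)} = 77$ ($E{\left(X \right)} = -7 + 84 = 77$)
$\sqrt{E{\left(71 - -61 \right)} - 14720} = \sqrt{77 - 14720} = \sqrt{-14643} = 3 i \sqrt{1627}$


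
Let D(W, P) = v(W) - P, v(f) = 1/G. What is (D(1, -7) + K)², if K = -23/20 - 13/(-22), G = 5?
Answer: 2134521/48400 ≈ 44.102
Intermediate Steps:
v(f) = ⅕ (v(f) = 1/5 = ⅕)
D(W, P) = ⅕ - P
K = -123/220 (K = -23*1/20 - 13*(-1/22) = -23/20 + 13/22 = -123/220 ≈ -0.55909)
(D(1, -7) + K)² = ((⅕ - 1*(-7)) - 123/220)² = ((⅕ + 7) - 123/220)² = (36/5 - 123/220)² = (1461/220)² = 2134521/48400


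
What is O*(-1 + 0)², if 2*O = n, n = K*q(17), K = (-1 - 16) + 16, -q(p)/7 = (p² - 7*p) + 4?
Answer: 609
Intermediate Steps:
q(p) = -28 - 7*p² + 49*p (q(p) = -7*((p² - 7*p) + 4) = -7*(4 + p² - 7*p) = -28 - 7*p² + 49*p)
K = -1 (K = -17 + 16 = -1)
n = 1218 (n = -(-28 - 7*17² + 49*17) = -(-28 - 7*289 + 833) = -(-28 - 2023 + 833) = -1*(-1218) = 1218)
O = 609 (O = (½)*1218 = 609)
O*(-1 + 0)² = 609*(-1 + 0)² = 609*(-1)² = 609*1 = 609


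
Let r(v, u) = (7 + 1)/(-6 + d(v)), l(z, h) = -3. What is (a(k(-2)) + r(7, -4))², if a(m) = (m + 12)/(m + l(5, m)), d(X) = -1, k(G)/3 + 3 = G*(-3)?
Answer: 1089/196 ≈ 5.5561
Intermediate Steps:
k(G) = -9 - 9*G (k(G) = -9 + 3*(G*(-3)) = -9 + 3*(-3*G) = -9 - 9*G)
r(v, u) = -8/7 (r(v, u) = (7 + 1)/(-6 - 1) = 8/(-7) = 8*(-⅐) = -8/7)
a(m) = (12 + m)/(-3 + m) (a(m) = (m + 12)/(m - 3) = (12 + m)/(-3 + m))
(a(k(-2)) + r(7, -4))² = ((12 + (-9 - 9*(-2)))/(-3 + (-9 - 9*(-2))) - 8/7)² = ((12 + (-9 + 18))/(-3 + (-9 + 18)) - 8/7)² = ((12 + 9)/(-3 + 9) - 8/7)² = (21/6 - 8/7)² = ((⅙)*21 - 8/7)² = (7/2 - 8/7)² = (33/14)² = 1089/196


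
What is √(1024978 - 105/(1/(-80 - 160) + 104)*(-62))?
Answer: √638550764029618/24959 ≈ 1012.4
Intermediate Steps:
√(1024978 - 105/(1/(-80 - 160) + 104)*(-62)) = √(1024978 - 105/(1/(-240) + 104)*(-62)) = √(1024978 - 105/(-1/240 + 104)*(-62)) = √(1024978 - 105/24959/240*(-62)) = √(1024978 - 105*240/24959*(-62)) = √(1024978 - 25200/24959*(-62)) = √(1024978 + 1562400/24959) = √(25583988302/24959) = √638550764029618/24959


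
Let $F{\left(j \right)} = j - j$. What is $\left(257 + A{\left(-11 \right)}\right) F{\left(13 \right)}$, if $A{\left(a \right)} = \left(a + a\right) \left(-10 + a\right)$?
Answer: $0$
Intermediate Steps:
$F{\left(j \right)} = 0$
$A{\left(a \right)} = 2 a \left(-10 + a\right)$
$\left(257 + A{\left(-11 \right)}\right) F{\left(13 \right)} = \left(257 + 2 \left(-11\right) \left(-10 - 11\right)\right) 0 = \left(257 + 2 \left(-11\right) \left(-21\right)\right) 0 = \left(257 + 462\right) 0 = 719 \cdot 0 = 0$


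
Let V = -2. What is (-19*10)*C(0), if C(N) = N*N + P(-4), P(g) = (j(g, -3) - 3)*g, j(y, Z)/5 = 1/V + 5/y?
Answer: -8930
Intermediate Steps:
j(y, Z) = -5/2 + 25/y (j(y, Z) = 5*(1/(-2) + 5/y) = 5*(1*(-½) + 5/y) = 5*(-½ + 5/y) = -5/2 + 25/y)
P(g) = g*(-11/2 + 25/g) (P(g) = ((-5/2 + 25/g) - 3)*g = (-11/2 + 25/g)*g = g*(-11/2 + 25/g))
C(N) = 47 + N² (C(N) = N*N + (25 - 11/2*(-4)) = N² + (25 + 22) = N² + 47 = 47 + N²)
(-19*10)*C(0) = (-19*10)*(47 + 0²) = -190*(47 + 0) = -190*47 = -8930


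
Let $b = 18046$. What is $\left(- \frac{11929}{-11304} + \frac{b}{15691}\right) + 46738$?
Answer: $\frac{8290359959155}{177371064} \approx 46740.0$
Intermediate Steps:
$\left(- \frac{11929}{-11304} + \frac{b}{15691}\right) + 46738 = \left(- \frac{11929}{-11304} + \frac{18046}{15691}\right) + 46738 = \left(\left(-11929\right) \left(- \frac{1}{11304}\right) + 18046 \cdot \frac{1}{15691}\right) + 46738 = \left(\frac{11929}{11304} + \frac{18046}{15691}\right) + 46738 = \frac{391169923}{177371064} + 46738 = \frac{8290359959155}{177371064}$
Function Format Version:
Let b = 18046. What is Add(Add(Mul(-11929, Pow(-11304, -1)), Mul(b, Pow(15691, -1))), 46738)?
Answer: Rational(8290359959155, 177371064) ≈ 46740.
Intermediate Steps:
Add(Add(Mul(-11929, Pow(-11304, -1)), Mul(b, Pow(15691, -1))), 46738) = Add(Add(Mul(-11929, Pow(-11304, -1)), Mul(18046, Pow(15691, -1))), 46738) = Add(Add(Mul(-11929, Rational(-1, 11304)), Mul(18046, Rational(1, 15691))), 46738) = Add(Add(Rational(11929, 11304), Rational(18046, 15691)), 46738) = Add(Rational(391169923, 177371064), 46738) = Rational(8290359959155, 177371064)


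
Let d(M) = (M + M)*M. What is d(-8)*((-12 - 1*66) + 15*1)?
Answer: -8064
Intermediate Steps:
d(M) = 2*M² (d(M) = (2*M)*M = 2*M²)
d(-8)*((-12 - 1*66) + 15*1) = (2*(-8)²)*((-12 - 1*66) + 15*1) = (2*64)*((-12 - 66) + 15) = 128*(-78 + 15) = 128*(-63) = -8064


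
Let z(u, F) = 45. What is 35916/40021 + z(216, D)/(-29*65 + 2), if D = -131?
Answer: 65828883/75359543 ≈ 0.87353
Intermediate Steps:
35916/40021 + z(216, D)/(-29*65 + 2) = 35916/40021 + 45/(-29*65 + 2) = 35916*(1/40021) + 45/(-1885 + 2) = 35916/40021 + 45/(-1883) = 35916/40021 + 45*(-1/1883) = 35916/40021 - 45/1883 = 65828883/75359543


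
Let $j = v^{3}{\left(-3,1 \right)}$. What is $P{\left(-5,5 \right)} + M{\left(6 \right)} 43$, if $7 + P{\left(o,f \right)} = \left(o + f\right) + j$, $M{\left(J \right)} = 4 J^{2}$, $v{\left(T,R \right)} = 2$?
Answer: $6193$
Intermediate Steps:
$j = 8$ ($j = 2^{3} = 8$)
$P{\left(o,f \right)} = 1 + f + o$ ($P{\left(o,f \right)} = -7 + \left(\left(o + f\right) + 8\right) = -7 + \left(\left(f + o\right) + 8\right) = -7 + \left(8 + f + o\right) = 1 + f + o$)
$P{\left(-5,5 \right)} + M{\left(6 \right)} 43 = \left(1 + 5 - 5\right) + 4 \cdot 6^{2} \cdot 43 = 1 + 4 \cdot 36 \cdot 43 = 1 + 144 \cdot 43 = 1 + 6192 = 6193$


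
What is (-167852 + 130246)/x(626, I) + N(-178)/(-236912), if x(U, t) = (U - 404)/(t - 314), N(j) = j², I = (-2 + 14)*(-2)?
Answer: 376417581161/6574308 ≈ 57256.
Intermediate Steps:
I = -24 (I = 12*(-2) = -24)
x(U, t) = (-404 + U)/(-314 + t)
(-167852 + 130246)/x(626, I) + N(-178)/(-236912) = (-167852 + 130246)/(((-404 + 626)/(-314 - 24))) + (-178)²/(-236912) = -37606/(222/(-338)) + 31684*(-1/236912) = -37606/((-1/338*222)) - 7921/59228 = -37606/(-111/169) - 7921/59228 = -37606*(-169/111) - 7921/59228 = 6355414/111 - 7921/59228 = 376417581161/6574308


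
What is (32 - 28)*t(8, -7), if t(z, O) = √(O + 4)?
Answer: 4*I*√3 ≈ 6.9282*I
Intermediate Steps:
t(z, O) = √(4 + O)
(32 - 28)*t(8, -7) = (32 - 28)*√(4 - 7) = 4*√(-3) = 4*(I*√3) = 4*I*√3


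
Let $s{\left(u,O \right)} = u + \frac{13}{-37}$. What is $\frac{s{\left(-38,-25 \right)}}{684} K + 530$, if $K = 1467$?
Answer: $\frac{1259063}{2812} \approx 447.75$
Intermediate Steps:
$s{\left(u,O \right)} = - \frac{13}{37} + u$ ($s{\left(u,O \right)} = u + 13 \left(- \frac{1}{37}\right) = u - \frac{13}{37} = - \frac{13}{37} + u$)
$\frac{s{\left(-38,-25 \right)}}{684} K + 530 = \frac{- \frac{13}{37} - 38}{684} \cdot 1467 + 530 = \left(- \frac{1419}{37}\right) \frac{1}{684} \cdot 1467 + 530 = \left(- \frac{473}{8436}\right) 1467 + 530 = - \frac{231297}{2812} + 530 = \frac{1259063}{2812}$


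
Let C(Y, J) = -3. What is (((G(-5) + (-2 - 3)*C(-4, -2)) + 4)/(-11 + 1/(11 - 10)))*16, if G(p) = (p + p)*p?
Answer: -552/5 ≈ -110.40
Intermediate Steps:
G(p) = 2*p² (G(p) = (2*p)*p = 2*p²)
(((G(-5) + (-2 - 3)*C(-4, -2)) + 4)/(-11 + 1/(11 - 10)))*16 = (((2*(-5)² + (-2 - 3)*(-3)) + 4)/(-11 + 1/(11 - 10)))*16 = (((2*25 - 5*(-3)) + 4)/(-11 + 1/1))*16 = (((50 + 15) + 4)/(-11 + 1))*16 = ((65 + 4)/(-10))*16 = -⅒*69*16 = -69/10*16 = -552/5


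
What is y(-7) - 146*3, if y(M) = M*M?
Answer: -389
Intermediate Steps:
y(M) = M**2
y(-7) - 146*3 = (-7)**2 - 146*3 = 49 - 438 = -389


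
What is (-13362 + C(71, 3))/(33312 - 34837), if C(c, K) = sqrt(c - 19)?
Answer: 13362/1525 - 2*sqrt(13)/1525 ≈ 8.7572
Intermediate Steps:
C(c, K) = sqrt(-19 + c)
(-13362 + C(71, 3))/(33312 - 34837) = (-13362 + sqrt(-19 + 71))/(33312 - 34837) = (-13362 + sqrt(52))/(-1525) = (-13362 + 2*sqrt(13))*(-1/1525) = 13362/1525 - 2*sqrt(13)/1525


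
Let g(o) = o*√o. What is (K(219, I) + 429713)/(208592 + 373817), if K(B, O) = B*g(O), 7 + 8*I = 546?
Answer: 429713/582409 + 826287*√22/18637088 ≈ 0.94577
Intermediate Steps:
g(o) = o^(3/2)
I = 539/8 (I = -7/8 + (⅛)*546 = -7/8 + 273/4 = 539/8 ≈ 67.375)
K(B, O) = B*O^(3/2)
(K(219, I) + 429713)/(208592 + 373817) = (219*(539/8)^(3/2) + 429713)/(208592 + 373817) = (219*(3773*√22/32) + 429713)/582409 = (826287*√22/32 + 429713)*(1/582409) = (429713 + 826287*√22/32)*(1/582409) = 429713/582409 + 826287*√22/18637088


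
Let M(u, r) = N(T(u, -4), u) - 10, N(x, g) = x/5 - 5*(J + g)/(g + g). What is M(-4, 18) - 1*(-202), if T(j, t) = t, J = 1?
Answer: 7573/40 ≈ 189.32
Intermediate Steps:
N(x, g) = x/5 - 5*(1 + g)/(2*g) (N(x, g) = x/5 - 5*(1 + g)/(g + g) = x*(⅕) - 5*(1 + g)/(2*g) = x/5 - 5*(1 + g)/(2*g))
M(u, r) = -10 + (-25 - 33*u)/(10*u) (M(u, r) = (-25 + u*(-25 + 2*(-4)))/(10*u) - 10 = (-25 + u*(-25 - 8))/(10*u) - 10 = (-25 + u*(-33))/(10*u) - 10 = (-25 - 33*u)/(10*u) - 10 = -10 + (-25 - 33*u)/(10*u))
M(-4, 18) - 1*(-202) = (⅒)*(-25 - 133*(-4))/(-4) - 1*(-202) = (⅒)*(-¼)*(-25 + 532) + 202 = (⅒)*(-¼)*507 + 202 = -507/40 + 202 = 7573/40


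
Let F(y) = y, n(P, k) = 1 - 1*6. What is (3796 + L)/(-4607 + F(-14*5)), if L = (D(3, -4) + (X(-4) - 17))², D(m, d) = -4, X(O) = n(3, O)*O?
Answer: -3797/4677 ≈ -0.81184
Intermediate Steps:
n(P, k) = -5 (n(P, k) = 1 - 6 = -5)
X(O) = -5*O
L = 1 (L = (-4 + (-5*(-4) - 17))² = (-4 + (20 - 17))² = (-4 + 3)² = (-1)² = 1)
(3796 + L)/(-4607 + F(-14*5)) = (3796 + 1)/(-4607 - 14*5) = 3797/(-4607 - 70) = 3797/(-4677) = 3797*(-1/4677) = -3797/4677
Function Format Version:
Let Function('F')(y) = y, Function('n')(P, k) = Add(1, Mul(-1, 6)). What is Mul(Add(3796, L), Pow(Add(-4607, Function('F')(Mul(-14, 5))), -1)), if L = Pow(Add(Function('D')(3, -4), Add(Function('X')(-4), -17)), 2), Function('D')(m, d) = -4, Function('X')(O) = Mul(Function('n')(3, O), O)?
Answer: Rational(-3797, 4677) ≈ -0.81184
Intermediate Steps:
Function('n')(P, k) = -5 (Function('n')(P, k) = Add(1, -6) = -5)
Function('X')(O) = Mul(-5, O)
L = 1 (L = Pow(Add(-4, Add(Mul(-5, -4), -17)), 2) = Pow(Add(-4, Add(20, -17)), 2) = Pow(Add(-4, 3), 2) = Pow(-1, 2) = 1)
Mul(Add(3796, L), Pow(Add(-4607, Function('F')(Mul(-14, 5))), -1)) = Mul(Add(3796, 1), Pow(Add(-4607, Mul(-14, 5)), -1)) = Mul(3797, Pow(Add(-4607, -70), -1)) = Mul(3797, Pow(-4677, -1)) = Mul(3797, Rational(-1, 4677)) = Rational(-3797, 4677)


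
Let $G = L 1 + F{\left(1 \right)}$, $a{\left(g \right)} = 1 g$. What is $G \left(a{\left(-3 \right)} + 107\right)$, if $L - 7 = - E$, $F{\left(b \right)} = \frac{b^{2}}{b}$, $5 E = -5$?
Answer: $936$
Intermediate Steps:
$E = -1$ ($E = \frac{1}{5} \left(-5\right) = -1$)
$a{\left(g \right)} = g$
$F{\left(b \right)} = b$
$L = 8$ ($L = 7 - -1 = 7 + 1 = 8$)
$G = 9$ ($G = 8 \cdot 1 + 1 = 8 + 1 = 9$)
$G \left(a{\left(-3 \right)} + 107\right) = 9 \left(-3 + 107\right) = 9 \cdot 104 = 936$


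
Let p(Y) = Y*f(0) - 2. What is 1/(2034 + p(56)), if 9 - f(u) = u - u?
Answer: 1/2536 ≈ 0.00039432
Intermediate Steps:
f(u) = 9 (f(u) = 9 - (u - u) = 9 - 1*0 = 9 + 0 = 9)
p(Y) = -2 + 9*Y (p(Y) = Y*9 - 2 = 9*Y - 2 = -2 + 9*Y)
1/(2034 + p(56)) = 1/(2034 + (-2 + 9*56)) = 1/(2034 + (-2 + 504)) = 1/(2034 + 502) = 1/2536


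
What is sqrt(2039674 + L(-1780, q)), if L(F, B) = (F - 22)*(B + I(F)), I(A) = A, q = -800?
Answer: sqrt(6688834) ≈ 2586.3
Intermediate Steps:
L(F, B) = (-22 + F)*(B + F) (L(F, B) = (F - 22)*(B + F) = (-22 + F)*(B + F))
sqrt(2039674 + L(-1780, q)) = sqrt(2039674 + ((-1780)**2 - 22*(-800) - 22*(-1780) - 800*(-1780))) = sqrt(2039674 + (3168400 + 17600 + 39160 + 1424000)) = sqrt(2039674 + 4649160) = sqrt(6688834)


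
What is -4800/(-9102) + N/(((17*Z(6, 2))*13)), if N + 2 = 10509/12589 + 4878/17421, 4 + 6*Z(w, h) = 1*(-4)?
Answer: 3058463932807/5766761415532 ≈ 0.53036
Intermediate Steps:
Z(w, h) = -4/3 (Z(w, h) = -⅔ + (1*(-4))/6 = -⅔ + (⅙)*(-4) = -⅔ - ⅔ = -4/3)
N = -64713169/73104323 (N = -2 + (10509/12589 + 4878/17421) = -2 + (10509*(1/12589) + 4878*(1/17421)) = -2 + (10509/12589 + 1626/5807) = -2 + 81495477/73104323 = -64713169/73104323 ≈ -0.88522)
-4800/(-9102) + N/(((17*Z(6, 2))*13)) = -4800/(-9102) - 64713169/(73104323*((17*(-4/3))*13)) = -4800*(-1/9102) - 64713169/(73104323*((-68/3*13))) = 800/1517 - 64713169/(73104323*(-884/3)) = 800/1517 - 64713169/73104323*(-3/884) = 800/1517 + 11419971/3801424796 = 3058463932807/5766761415532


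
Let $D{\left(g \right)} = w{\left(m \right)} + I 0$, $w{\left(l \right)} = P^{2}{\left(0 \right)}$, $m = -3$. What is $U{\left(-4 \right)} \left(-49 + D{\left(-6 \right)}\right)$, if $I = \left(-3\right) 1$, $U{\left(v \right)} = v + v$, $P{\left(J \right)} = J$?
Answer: $392$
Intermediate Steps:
$U{\left(v \right)} = 2 v$
$I = -3$
$w{\left(l \right)} = 0$ ($w{\left(l \right)} = 0^{2} = 0$)
$D{\left(g \right)} = 0$ ($D{\left(g \right)} = 0 - 0 = 0 + 0 = 0$)
$U{\left(-4 \right)} \left(-49 + D{\left(-6 \right)}\right) = 2 \left(-4\right) \left(-49 + 0\right) = \left(-8\right) \left(-49\right) = 392$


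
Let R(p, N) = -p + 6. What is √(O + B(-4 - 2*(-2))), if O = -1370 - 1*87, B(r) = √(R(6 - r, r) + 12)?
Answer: √(-1457 + 2*√3) ≈ 38.125*I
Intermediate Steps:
R(p, N) = 6 - p
B(r) = √(12 + r) (B(r) = √((6 - (6 - r)) + 12) = √((6 + (-6 + r)) + 12) = √(r + 12) = √(12 + r))
O = -1457 (O = -1370 - 87 = -1457)
√(O + B(-4 - 2*(-2))) = √(-1457 + √(12 + (-4 - 2*(-2)))) = √(-1457 + √(12 + (-4 + 4))) = √(-1457 + √(12 + 0)) = √(-1457 + √12) = √(-1457 + 2*√3)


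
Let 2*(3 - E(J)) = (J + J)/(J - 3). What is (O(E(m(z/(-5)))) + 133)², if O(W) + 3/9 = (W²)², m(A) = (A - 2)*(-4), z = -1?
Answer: 951173028961/51883209 ≈ 18333.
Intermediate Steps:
m(A) = 8 - 4*A (m(A) = (-2 + A)*(-4) = 8 - 4*A)
E(J) = 3 - J/(-3 + J) (E(J) = 3 - (J + J)/(2*(J - 3)) = 3 - 2*J/(2*(-3 + J)) = 3 - J/(-3 + J))
O(W) = -⅓ + W⁴ (O(W) = -⅓ + (W²)² = -⅓ + W⁴)
(O(E(m(z/(-5)))) + 133)² = ((-⅓ + ((-9 + 2*(8 - (-4)/(-5)))/(-3 + (8 - (-4)/(-5))))⁴) + 133)² = ((-⅓ + ((-9 + 2*(8 - (-4)*(-1)/5))/(-3 + (8 - (-4)*(-1)/5)))⁴) + 133)² = ((-⅓ + ((-9 + 2*(8 - 4*⅕))/(-3 + (8 - 4*⅕)))⁴) + 133)² = ((-⅓ + ((-9 + 2*(8 - ⅘))/(-3 + (8 - ⅘)))⁴) + 133)² = ((-⅓ + ((-9 + 2*(36/5))/(-3 + 36/5))⁴) + 133)² = ((-⅓ + ((-9 + 72/5)/(21/5))⁴) + 133)² = ((-⅓ + ((5/21)*(27/5))⁴) + 133)² = ((-⅓ + (9/7)⁴) + 133)² = ((-⅓ + 6561/2401) + 133)² = (17282/7203 + 133)² = (975281/7203)² = 951173028961/51883209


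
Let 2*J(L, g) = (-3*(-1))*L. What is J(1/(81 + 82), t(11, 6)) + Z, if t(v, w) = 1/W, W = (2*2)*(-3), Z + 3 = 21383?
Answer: 6969883/326 ≈ 21380.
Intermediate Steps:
Z = 21380 (Z = -3 + 21383 = 21380)
W = -12 (W = 4*(-3) = -12)
t(v, w) = -1/12 (t(v, w) = 1/(-12) = -1/12)
J(L, g) = 3*L/2 (J(L, g) = ((-3*(-1))*L)/2 = (3*L)/2 = 3*L/2)
J(1/(81 + 82), t(11, 6)) + Z = 3/(2*(81 + 82)) + 21380 = (3/2)/163 + 21380 = (3/2)*(1/163) + 21380 = 3/326 + 21380 = 6969883/326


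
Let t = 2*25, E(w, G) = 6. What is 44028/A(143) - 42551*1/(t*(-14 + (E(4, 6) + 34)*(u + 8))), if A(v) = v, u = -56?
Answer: 4263592393/13828100 ≈ 308.33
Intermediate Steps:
t = 50
44028/A(143) - 42551*1/(t*(-14 + (E(4, 6) + 34)*(u + 8))) = 44028/143 - 42551*1/(50*(-14 + (6 + 34)*(-56 + 8))) = 44028*(1/143) - 42551*1/(50*(-14 + 40*(-48))) = 44028/143 - 42551*1/(50*(-14 - 1920)) = 44028/143 - 42551/((-1934*50)) = 44028/143 - 42551/(-96700) = 44028/143 - 42551*(-1/96700) = 44028/143 + 42551/96700 = 4263592393/13828100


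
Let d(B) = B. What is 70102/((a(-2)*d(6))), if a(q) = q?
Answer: -35051/6 ≈ -5841.8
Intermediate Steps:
70102/((a(-2)*d(6))) = 70102/((-2*6)) = 70102/(-12) = 70102*(-1/12) = -35051/6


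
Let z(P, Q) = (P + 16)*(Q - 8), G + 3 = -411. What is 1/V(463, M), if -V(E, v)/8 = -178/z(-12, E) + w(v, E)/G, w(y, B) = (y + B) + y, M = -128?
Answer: 455/2176 ≈ 0.20910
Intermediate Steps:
G = -414 (G = -3 - 411 = -414)
w(y, B) = B + 2*y (w(y, B) = (B + y) + y = B + 2*y)
z(P, Q) = (-8 + Q)*(16 + P) (z(P, Q) = (16 + P)*(-8 + Q) = (-8 + Q)*(16 + P))
V(E, v) = 1424/(-32 + 4*E) + 4*E/207 + 8*v/207 (V(E, v) = -8*(-178/(-128 - 8*(-12) + 16*E - 12*E) + (E + 2*v)/(-414)) = -8*(-178/(-128 + 96 + 16*E - 12*E) + (E + 2*v)*(-1/414)) = -8*(-178/(-32 + 4*E) + (-v/207 - E/414)) = -8*(-178/(-32 + 4*E) - v/207 - E/414) = 1424/(-32 + 4*E) + 4*E/207 + 8*v/207)
1/V(463, M) = 1/(4*(18423 + (-8 + 463)*(463 + 2*(-128)))/(207*(-8 + 463))) = 1/((4/207)*(18423 + 455*(463 - 256))/455) = 1/((4/207)*(1/455)*(18423 + 455*207)) = 1/((4/207)*(1/455)*(18423 + 94185)) = 1/((4/207)*(1/455)*112608) = 1/(2176/455) = 455/2176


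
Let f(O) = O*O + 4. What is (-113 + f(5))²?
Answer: 7056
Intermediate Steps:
f(O) = 4 + O² (f(O) = O² + 4 = 4 + O²)
(-113 + f(5))² = (-113 + (4 + 5²))² = (-113 + (4 + 25))² = (-113 + 29)² = (-84)² = 7056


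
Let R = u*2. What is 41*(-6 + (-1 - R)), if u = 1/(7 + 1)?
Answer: -1189/4 ≈ -297.25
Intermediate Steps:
u = ⅛ (u = 1/8 = ⅛ ≈ 0.12500)
R = ¼ (R = (⅛)*2 = ¼ ≈ 0.25000)
41*(-6 + (-1 - R)) = 41*(-6 + (-1 - 1*¼)) = 41*(-6 + (-1 - ¼)) = 41*(-6 - 5/4) = 41*(-29/4) = -1189/4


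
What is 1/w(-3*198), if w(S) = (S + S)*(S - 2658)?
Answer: 1/3863376 ≈ 2.5884e-7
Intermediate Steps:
w(S) = 2*S*(-2658 + S) (w(S) = (2*S)*(-2658 + S) = 2*S*(-2658 + S))
1/w(-3*198) = 1/(2*(-3*198)*(-2658 - 3*198)) = 1/(2*(-594)*(-2658 - 594)) = 1/(2*(-594)*(-3252)) = 1/3863376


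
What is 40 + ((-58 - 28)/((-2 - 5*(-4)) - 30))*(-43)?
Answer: -1609/6 ≈ -268.17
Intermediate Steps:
40 + ((-58 - 28)/((-2 - 5*(-4)) - 30))*(-43) = 40 - 86/((-2 + 20) - 30)*(-43) = 40 - 86/(18 - 30)*(-43) = 40 - 86/(-12)*(-43) = 40 - 86*(-1/12)*(-43) = 40 + (43/6)*(-43) = 40 - 1849/6 = -1609/6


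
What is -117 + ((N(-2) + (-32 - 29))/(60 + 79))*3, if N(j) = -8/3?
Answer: -16454/139 ≈ -118.37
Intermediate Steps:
N(j) = -8/3 (N(j) = -8*⅓ = -8/3)
-117 + ((N(-2) + (-32 - 29))/(60 + 79))*3 = -117 + ((-8/3 + (-32 - 29))/(60 + 79))*3 = -117 + ((-8/3 - 61)/139)*3 = -117 - 191/3*1/139*3 = -117 - 191/417*3 = -117 - 191/139 = -16454/139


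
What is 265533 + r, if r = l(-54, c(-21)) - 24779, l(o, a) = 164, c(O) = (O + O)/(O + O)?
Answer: 240918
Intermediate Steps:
c(O) = 1 (c(O) = (2*O)/((2*O)) = (2*O)*(1/(2*O)) = 1)
r = -24615 (r = 164 - 24779 = -24615)
265533 + r = 265533 - 24615 = 240918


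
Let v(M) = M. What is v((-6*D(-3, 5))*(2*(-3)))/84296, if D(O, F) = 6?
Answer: 27/10537 ≈ 0.0025624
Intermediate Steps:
v((-6*D(-3, 5))*(2*(-3)))/84296 = ((-6*6)*(2*(-3)))/84296 = -36*(-6)*(1/84296) = 216*(1/84296) = 27/10537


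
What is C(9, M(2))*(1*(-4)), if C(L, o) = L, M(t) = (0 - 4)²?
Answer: -36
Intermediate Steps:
M(t) = 16 (M(t) = (-4)² = 16)
C(9, M(2))*(1*(-4)) = 9*(1*(-4)) = 9*(-4) = -36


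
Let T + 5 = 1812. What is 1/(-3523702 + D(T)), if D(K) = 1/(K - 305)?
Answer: -1502/5292600403 ≈ -2.8379e-7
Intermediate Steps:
T = 1807 (T = -5 + 1812 = 1807)
D(K) = 1/(-305 + K)
1/(-3523702 + D(T)) = 1/(-3523702 + 1/(-305 + 1807)) = 1/(-3523702 + 1/1502) = 1/(-5292600403/1502) = -1502/5292600403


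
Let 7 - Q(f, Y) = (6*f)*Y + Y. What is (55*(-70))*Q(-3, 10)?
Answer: -681450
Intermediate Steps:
Q(f, Y) = 7 - Y - 6*Y*f (Q(f, Y) = 7 - ((6*f)*Y + Y) = 7 - (6*Y*f + Y) = 7 - (Y + 6*Y*f) = 7 + (-Y - 6*Y*f) = 7 - Y - 6*Y*f)
(55*(-70))*Q(-3, 10) = (55*(-70))*(7 - 1*10 - 6*10*(-3)) = -3850*(7 - 10 + 180) = -3850*177 = -681450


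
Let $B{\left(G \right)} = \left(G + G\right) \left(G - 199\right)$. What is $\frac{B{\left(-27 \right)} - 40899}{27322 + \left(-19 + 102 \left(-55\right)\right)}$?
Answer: $- \frac{9565}{7231} \approx -1.3228$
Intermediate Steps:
$B{\left(G \right)} = 2 G \left(-199 + G\right)$
$\frac{B{\left(-27 \right)} - 40899}{27322 + \left(-19 + 102 \left(-55\right)\right)} = \frac{2 \left(-27\right) \left(-199 - 27\right) - 40899}{27322 + \left(-19 + 102 \left(-55\right)\right)} = \frac{2 \left(-27\right) \left(-226\right) - 40899}{27322 - 5629} = \frac{12204 - 40899}{27322 - 5629} = - \frac{28695}{21693} = \left(-28695\right) \frac{1}{21693} = - \frac{9565}{7231}$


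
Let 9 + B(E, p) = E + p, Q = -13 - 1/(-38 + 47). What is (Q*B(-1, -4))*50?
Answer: 82600/9 ≈ 9177.8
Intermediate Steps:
Q = -118/9 (Q = -13 - 1/9 = -118/9 ≈ -13.111)
B(E, p) = -9 + E + p (B(E, p) = -9 + (E + p) = -9 + E + p)
(Q*B(-1, -4))*50 = -118*(-9 - 1 - 4)/9*50 = -118/9*(-14)*50 = (1652/9)*50 = 82600/9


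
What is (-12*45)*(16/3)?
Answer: -2880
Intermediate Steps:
(-12*45)*(16/3) = -8640/3 = -540*16/3 = -2880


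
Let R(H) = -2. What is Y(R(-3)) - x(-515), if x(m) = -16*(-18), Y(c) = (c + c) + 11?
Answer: -281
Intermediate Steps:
Y(c) = 11 + 2*c (Y(c) = 2*c + 11 = 11 + 2*c)
x(m) = 288
Y(R(-3)) - x(-515) = (11 + 2*(-2)) - 1*288 = (11 - 4) - 288 = 7 - 288 = -281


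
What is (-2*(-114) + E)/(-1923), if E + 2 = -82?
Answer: -48/641 ≈ -0.074883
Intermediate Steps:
E = -84 (E = -2 - 82 = -84)
(-2*(-114) + E)/(-1923) = (-2*(-114) - 84)/(-1923) = (228 - 84)*(-1/1923) = 144*(-1/1923) = -48/641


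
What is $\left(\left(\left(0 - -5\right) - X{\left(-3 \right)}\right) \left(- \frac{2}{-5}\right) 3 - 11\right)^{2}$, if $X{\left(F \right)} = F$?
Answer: $\frac{49}{25} \approx 1.96$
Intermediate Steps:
$\left(\left(\left(0 - -5\right) - X{\left(-3 \right)}\right) \left(- \frac{2}{-5}\right) 3 - 11\right)^{2} = \left(\left(\left(0 - -5\right) - -3\right) \left(- \frac{2}{-5}\right) 3 - 11\right)^{2} = \left(\left(\left(0 + 5\right) + 3\right) \left(\left(-2\right) \left(- \frac{1}{5}\right)\right) 3 - 11\right)^{2} = \left(\left(5 + 3\right) \frac{2}{5} \cdot 3 - 11\right)^{2} = \left(8 \cdot \frac{2}{5} \cdot 3 - 11\right)^{2} = \left(\frac{16}{5} \cdot 3 - 11\right)^{2} = \left(\frac{48}{5} - 11\right)^{2} = \left(- \frac{7}{5}\right)^{2} = \frac{49}{25}$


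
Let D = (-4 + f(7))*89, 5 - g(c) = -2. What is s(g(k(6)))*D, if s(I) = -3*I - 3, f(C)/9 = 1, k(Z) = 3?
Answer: -10680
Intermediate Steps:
g(c) = 7 (g(c) = 5 - 1*(-2) = 5 + 2 = 7)
f(C) = 9 (f(C) = 9*1 = 9)
s(I) = -3 - 3*I
D = 445 (D = (-4 + 9)*89 = 5*89 = 445)
s(g(k(6)))*D = (-3 - 3*7)*445 = (-3 - 21)*445 = -24*445 = -10680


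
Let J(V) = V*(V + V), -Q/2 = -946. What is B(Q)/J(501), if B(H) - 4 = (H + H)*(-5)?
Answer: -9458/251001 ≈ -0.037681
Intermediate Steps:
Q = 1892 (Q = -2*(-946) = 1892)
B(H) = 4 - 10*H (B(H) = 4 + (H + H)*(-5) = 4 + (2*H)*(-5) = 4 - 10*H)
J(V) = 2*V² (J(V) = V*(2*V) = 2*V²)
B(Q)/J(501) = (4 - 10*1892)/((2*501²)) = (4 - 18920)/((2*251001)) = -18916/502002 = -18916*1/502002 = -9458/251001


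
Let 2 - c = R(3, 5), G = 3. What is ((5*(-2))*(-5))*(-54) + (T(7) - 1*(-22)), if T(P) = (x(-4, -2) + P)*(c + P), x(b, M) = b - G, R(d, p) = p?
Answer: -2678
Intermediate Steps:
c = -3 (c = 2 - 1*5 = 2 - 5 = -3)
x(b, M) = -3 + b (x(b, M) = b - 1*3 = b - 3 = -3 + b)
T(P) = (-7 + P)*(-3 + P) (T(P) = ((-3 - 4) + P)*(-3 + P) = (-7 + P)*(-3 + P))
((5*(-2))*(-5))*(-54) + (T(7) - 1*(-22)) = ((5*(-2))*(-5))*(-54) + ((21 + 7² - 10*7) - 1*(-22)) = -10*(-5)*(-54) + ((21 + 49 - 70) + 22) = 50*(-54) + (0 + 22) = -2700 + 22 = -2678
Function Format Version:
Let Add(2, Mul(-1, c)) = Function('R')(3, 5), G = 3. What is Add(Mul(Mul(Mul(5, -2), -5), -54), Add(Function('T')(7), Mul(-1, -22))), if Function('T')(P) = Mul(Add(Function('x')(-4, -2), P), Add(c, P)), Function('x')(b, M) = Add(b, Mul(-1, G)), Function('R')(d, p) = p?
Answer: -2678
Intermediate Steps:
c = -3 (c = Add(2, Mul(-1, 5)) = Add(2, -5) = -3)
Function('x')(b, M) = Add(-3, b) (Function('x')(b, M) = Add(b, Mul(-1, 3)) = Add(b, -3) = Add(-3, b))
Function('T')(P) = Mul(Add(-7, P), Add(-3, P)) (Function('T')(P) = Mul(Add(Add(-3, -4), P), Add(-3, P)) = Mul(Add(-7, P), Add(-3, P)))
Add(Mul(Mul(Mul(5, -2), -5), -54), Add(Function('T')(7), Mul(-1, -22))) = Add(Mul(Mul(Mul(5, -2), -5), -54), Add(Add(21, Pow(7, 2), Mul(-10, 7)), Mul(-1, -22))) = Add(Mul(Mul(-10, -5), -54), Add(Add(21, 49, -70), 22)) = Add(Mul(50, -54), Add(0, 22)) = Add(-2700, 22) = -2678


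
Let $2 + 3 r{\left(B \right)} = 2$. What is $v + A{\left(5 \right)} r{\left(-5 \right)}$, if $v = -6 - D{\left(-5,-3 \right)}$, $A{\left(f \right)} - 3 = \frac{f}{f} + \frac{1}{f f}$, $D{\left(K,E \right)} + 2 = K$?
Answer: $1$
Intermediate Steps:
$r{\left(B \right)} = 0$ ($r{\left(B \right)} = - \frac{2}{3} + \frac{1}{3} \cdot 2 = - \frac{2}{3} + \frac{2}{3} = 0$)
$D{\left(K,E \right)} = -2 + K$
$A{\left(f \right)} = 4 + \frac{1}{f^{2}}$ ($A{\left(f \right)} = 3 + \left(\frac{f}{f} + \frac{1}{f f}\right) = 3 + \left(1 + \frac{1}{f^{2}}\right) = 4 + \frac{1}{f^{2}}$)
$v = 1$ ($v = -6 - \left(-2 - 5\right) = -6 - -7 = -6 + 7 = 1$)
$v + A{\left(5 \right)} r{\left(-5 \right)} = 1 + \left(4 + \frac{1}{25}\right) 0 = 1 + \frac{101}{25} \cdot 0 = 1 + 0 = 1$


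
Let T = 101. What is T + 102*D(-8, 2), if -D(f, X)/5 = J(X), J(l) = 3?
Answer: -1429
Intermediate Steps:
D(f, X) = -15 (D(f, X) = -5*3 = -15)
T + 102*D(-8, 2) = 101 + 102*(-15) = 101 - 1530 = -1429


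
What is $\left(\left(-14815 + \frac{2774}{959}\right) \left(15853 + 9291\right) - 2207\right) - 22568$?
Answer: $- \frac{51027075287}{137} \approx -3.7246 \cdot 10^{8}$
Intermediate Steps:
$\left(\left(-14815 + \frac{2774}{959}\right) \left(15853 + 9291\right) - 2207\right) - 22568 = \left(\left(-14815 + 2774 \cdot \frac{1}{959}\right) 25144 - 2207\right) - 22568 = \left(\left(-14815 + \frac{2774}{959}\right) 25144 - 2207\right) - 22568 = \left(\left(- \frac{14204811}{959}\right) 25144 - 2207\right) - 22568 = \left(- \frac{51023681112}{137} - 2207\right) - 22568 = - \frac{51023983471}{137} - 22568 = - \frac{51027075287}{137}$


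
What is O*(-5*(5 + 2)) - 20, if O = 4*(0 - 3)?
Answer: 400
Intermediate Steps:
O = -12 (O = 4*(-3) = -12)
O*(-5*(5 + 2)) - 20 = -(-60)*(5 + 2) - 20 = -(-60)*7 - 20 = -12*(-35) - 20 = 420 - 20 = 400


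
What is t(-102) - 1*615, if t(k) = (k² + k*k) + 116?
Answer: 20309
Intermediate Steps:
t(k) = 116 + 2*k² (t(k) = (k² + k²) + 116 = 2*k² + 116 = 116 + 2*k²)
t(-102) - 1*615 = (116 + 2*(-102)²) - 1*615 = (116 + 2*10404) - 615 = (116 + 20808) - 615 = 20924 - 615 = 20309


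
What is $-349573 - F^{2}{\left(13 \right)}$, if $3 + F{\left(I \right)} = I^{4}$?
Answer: $-815908937$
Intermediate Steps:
$F{\left(I \right)} = -3 + I^{4}$
$-349573 - F^{2}{\left(13 \right)} = -349573 - \left(-3 + 13^{4}\right)^{2} = -349573 - \left(-3 + 28561\right)^{2} = -349573 - 28558^{2} = -349573 - 815559364 = -815908937$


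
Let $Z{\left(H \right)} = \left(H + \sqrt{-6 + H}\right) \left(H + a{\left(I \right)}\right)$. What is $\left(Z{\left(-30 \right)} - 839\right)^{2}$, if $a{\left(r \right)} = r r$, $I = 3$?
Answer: $27805 + 52668 i \approx 27805.0 + 52668.0 i$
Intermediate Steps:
$a{\left(r \right)} = r^{2}$
$Z{\left(H \right)} = \left(9 + H\right) \left(H + \sqrt{-6 + H}\right)$ ($Z{\left(H \right)} = \left(H + \sqrt{-6 + H}\right) \left(H + 3^{2}\right) = \left(H + \sqrt{-6 + H}\right) \left(H + 9\right) = \left(H + \sqrt{-6 + H}\right) \left(9 + H\right) = \left(9 + H\right) \left(H + \sqrt{-6 + H}\right)$)
$\left(Z{\left(-30 \right)} - 839\right)^{2} = \left(\left(\left(-30\right)^{2} + 9 \left(-30\right) + 9 \sqrt{-6 - 30} - 30 \sqrt{-6 - 30}\right) - 839\right)^{2} = \left(\left(900 - 270 + 9 \sqrt{-36} - 30 \sqrt{-36}\right) - 839\right)^{2} = \left(\left(900 - 270 + 9 \cdot 6 i - 30 \cdot 6 i\right) - 839\right)^{2} = \left(\left(900 - 270 + 54 i - 180 i\right) - 839\right)^{2} = \left(\left(630 - 126 i\right) - 839\right)^{2} = \left(-209 - 126 i\right)^{2}$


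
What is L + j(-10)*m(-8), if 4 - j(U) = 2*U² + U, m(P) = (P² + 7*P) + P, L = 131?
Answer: 131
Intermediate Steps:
m(P) = P² + 8*P
j(U) = 4 - U - 2*U² (j(U) = 4 - (2*U² + U) = 4 - (U + 2*U²) = 4 + (-U - 2*U²) = 4 - U - 2*U²)
L + j(-10)*m(-8) = 131 + (4 - 1*(-10) - 2*(-10)²)*(-8*(8 - 8)) = 131 + (4 + 10 - 2*100)*(-8*0) = 131 + (4 + 10 - 200)*0 = 131 - 186*0 = 131 + 0 = 131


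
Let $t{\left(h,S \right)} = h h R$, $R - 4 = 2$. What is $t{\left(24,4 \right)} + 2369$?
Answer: $5825$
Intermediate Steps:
$R = 6$ ($R = 4 + 2 = 6$)
$t{\left(h,S \right)} = 6 h^{2}$ ($t{\left(h,S \right)} = h h 6 = h^{2} \cdot 6 = 6 h^{2}$)
$t{\left(24,4 \right)} + 2369 = 6 \cdot 24^{2} + 2369 = 6 \cdot 576 + 2369 = 3456 + 2369 = 5825$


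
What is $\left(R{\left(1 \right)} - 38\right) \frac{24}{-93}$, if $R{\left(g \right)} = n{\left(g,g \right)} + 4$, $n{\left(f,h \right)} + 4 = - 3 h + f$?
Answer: $\frac{320}{31} \approx 10.323$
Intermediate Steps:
$n{\left(f,h \right)} = -4 + f - 3 h$ ($n{\left(f,h \right)} = -4 + \left(- 3 h + f\right) = -4 + \left(f - 3 h\right) = -4 + f - 3 h$)
$R{\left(g \right)} = - 2 g$ ($R{\left(g \right)} = \left(-4 + g - 3 g\right) + 4 = \left(-4 - 2 g\right) + 4 = - 2 g$)
$\left(R{\left(1 \right)} - 38\right) \frac{24}{-93} = \left(\left(-2\right) 1 - 38\right) \frac{24}{-93} = \left(-2 - 38\right) 24 \left(- \frac{1}{93}\right) = \left(-40\right) \left(- \frac{8}{31}\right) = \frac{320}{31}$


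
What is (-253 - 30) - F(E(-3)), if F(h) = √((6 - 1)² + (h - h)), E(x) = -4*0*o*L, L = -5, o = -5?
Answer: -288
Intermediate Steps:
E(x) = 0 (E(x) = -4*0*(-5)*(-5) = -0*(-5) = -4*0 = 0)
F(h) = 5 (F(h) = √(5² + 0) = √(25 + 0) = √25 = 5)
(-253 - 30) - F(E(-3)) = (-253 - 30) - 1*5 = -283 - 5 = -288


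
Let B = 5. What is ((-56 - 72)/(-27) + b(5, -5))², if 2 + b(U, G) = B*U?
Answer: 561001/729 ≈ 769.55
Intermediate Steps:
b(U, G) = -2 + 5*U
((-56 - 72)/(-27) + b(5, -5))² = ((-56 - 72)/(-27) + (-2 + 5*5))² = (-128*(-1/27) + (-2 + 25))² = (128/27 + 23)² = (749/27)² = 561001/729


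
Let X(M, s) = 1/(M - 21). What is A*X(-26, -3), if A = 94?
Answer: -2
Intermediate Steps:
X(M, s) = 1/(-21 + M)
A*X(-26, -3) = 94/(-21 - 26) = 94/(-47) = 94*(-1/47) = -2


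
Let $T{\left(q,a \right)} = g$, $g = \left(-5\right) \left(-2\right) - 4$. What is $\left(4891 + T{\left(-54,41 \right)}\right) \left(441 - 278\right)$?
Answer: $798211$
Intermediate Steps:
$g = 6$ ($g = 10 - 4 = 6$)
$T{\left(q,a \right)} = 6$
$\left(4891 + T{\left(-54,41 \right)}\right) \left(441 - 278\right) = \left(4891 + 6\right) \left(441 - 278\right) = 4897 \cdot 163 = 798211$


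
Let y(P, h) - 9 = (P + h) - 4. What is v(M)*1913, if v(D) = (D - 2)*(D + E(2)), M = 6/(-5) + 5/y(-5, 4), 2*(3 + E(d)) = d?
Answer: 2909673/400 ≈ 7274.2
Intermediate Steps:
y(P, h) = 5 + P + h (y(P, h) = 9 + ((P + h) - 4) = 9 + (-4 + P + h) = 5 + P + h)
E(d) = -3 + d/2
M = 1/20 (M = 6/(-5) + 5/(5 - 5 + 4) = 6*(-⅕) + 5/4 = -6/5 + 5*(¼) = -6/5 + 5/4 = 1/20 ≈ 0.050000)
v(D) = (-2 + D)² (v(D) = (D - 2)*(D + (-3 + (½)*2)) = (-2 + D)*(D + (-3 + 1)) = (-2 + D)*(D - 2) = (-2 + D)*(-2 + D) = (-2 + D)²)
v(M)*1913 = (4 + (1/20)² - 4*1/20)*1913 = (4 + 1/400 - ⅕)*1913 = (1521/400)*1913 = 2909673/400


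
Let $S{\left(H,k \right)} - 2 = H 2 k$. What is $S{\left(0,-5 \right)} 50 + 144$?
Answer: $244$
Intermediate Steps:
$S{\left(H,k \right)} = 2 + 2 H k$ ($S{\left(H,k \right)} = 2 + H 2 k = 2 + 2 H k$)
$S{\left(0,-5 \right)} 50 + 144 = \left(2 + 2 \cdot 0 \left(-5\right)\right) 50 + 144 = \left(2 + 0\right) 50 + 144 = 2 \cdot 50 + 144 = 100 + 144 = 244$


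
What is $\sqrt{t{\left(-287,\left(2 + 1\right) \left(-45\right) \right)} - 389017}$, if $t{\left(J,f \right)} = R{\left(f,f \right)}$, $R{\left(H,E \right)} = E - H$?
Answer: $73 i \sqrt{73} \approx 623.71 i$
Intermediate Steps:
$t{\left(J,f \right)} = 0$ ($t{\left(J,f \right)} = f - f = 0$)
$\sqrt{t{\left(-287,\left(2 + 1\right) \left(-45\right) \right)} - 389017} = \sqrt{0 - 389017} = \sqrt{-389017} = 73 i \sqrt{73}$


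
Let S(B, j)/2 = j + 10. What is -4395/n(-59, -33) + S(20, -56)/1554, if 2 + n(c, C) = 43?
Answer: -3416801/31857 ≈ -107.25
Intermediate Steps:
S(B, j) = 20 + 2*j (S(B, j) = 2*(j + 10) = 2*(10 + j) = 20 + 2*j)
n(c, C) = 41 (n(c, C) = -2 + 43 = 41)
-4395/n(-59, -33) + S(20, -56)/1554 = -4395/41 + (20 + 2*(-56))/1554 = -4395*1/41 + (20 - 112)*(1/1554) = -4395/41 - 92*1/1554 = -4395/41 - 46/777 = -3416801/31857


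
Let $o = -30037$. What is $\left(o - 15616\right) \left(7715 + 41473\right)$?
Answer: $-2245579764$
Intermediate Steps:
$\left(o - 15616\right) \left(7715 + 41473\right) = \left(-30037 - 15616\right) \left(7715 + 41473\right) = \left(-45653\right) 49188 = -2245579764$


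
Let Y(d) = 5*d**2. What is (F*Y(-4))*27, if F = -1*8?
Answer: -17280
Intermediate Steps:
F = -8
(F*Y(-4))*27 = -40*(-4)**2*27 = -40*16*27 = -8*80*27 = -640*27 = -17280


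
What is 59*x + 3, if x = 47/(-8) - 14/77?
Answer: -31183/88 ≈ -354.35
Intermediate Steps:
x = -533/88 (x = 47*(-⅛) - 14*1/77 = -47/8 - 2/11 = -533/88 ≈ -6.0568)
59*x + 3 = 59*(-533/88) + 3 = -31447/88 + 3 = -31183/88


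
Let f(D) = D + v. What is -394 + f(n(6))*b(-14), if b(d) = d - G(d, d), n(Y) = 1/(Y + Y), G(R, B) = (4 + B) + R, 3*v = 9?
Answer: -2179/6 ≈ -363.17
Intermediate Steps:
v = 3 (v = (⅓)*9 = 3)
G(R, B) = 4 + B + R
n(Y) = 1/(2*Y)
f(D) = 3 + D (f(D) = D + 3 = 3 + D)
b(d) = -4 - d (b(d) = d - (4 + d + d) = d - (4 + 2*d) = d + (-4 - 2*d) = -4 - d)
-394 + f(n(6))*b(-14) = -394 + (3 + (½)/6)*(-4 - 1*(-14)) = -394 + (3 + (½)*(⅙))*(-4 + 14) = -394 + (3 + 1/12)*10 = -394 + (37/12)*10 = -394 + 185/6 = -2179/6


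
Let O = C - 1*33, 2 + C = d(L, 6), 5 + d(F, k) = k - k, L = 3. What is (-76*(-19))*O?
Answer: -57760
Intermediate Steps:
d(F, k) = -5 (d(F, k) = -5 + (k - k) = -5 + 0 = -5)
C = -7 (C = -2 - 5 = -7)
O = -40 (O = -7 - 1*33 = -7 - 33 = -40)
(-76*(-19))*O = -76*(-19)*(-40) = 1444*(-40) = -57760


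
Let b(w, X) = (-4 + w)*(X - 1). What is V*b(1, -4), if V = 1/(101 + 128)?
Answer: 15/229 ≈ 0.065502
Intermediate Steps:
b(w, X) = (-1 + X)*(-4 + w) (b(w, X) = (-4 + w)*(-1 + X) = (-1 + X)*(-4 + w))
V = 1/229 ≈ 0.0043668
V*b(1, -4) = (4 - 1*1 - 4*(-4) - 4*1)/229 = (4 - 1 + 16 - 4)/229 = (1/229)*15 = 15/229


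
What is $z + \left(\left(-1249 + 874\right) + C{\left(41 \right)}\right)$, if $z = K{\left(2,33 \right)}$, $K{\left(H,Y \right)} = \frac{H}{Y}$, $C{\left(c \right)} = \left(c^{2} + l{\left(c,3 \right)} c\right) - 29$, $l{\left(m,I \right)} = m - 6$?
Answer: $\frac{89498}{33} \approx 2712.1$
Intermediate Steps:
$l{\left(m,I \right)} = -6 + m$
$C{\left(c \right)} = -29 + c^{2} + c \left(-6 + c\right)$ ($C{\left(c \right)} = \left(c^{2} + \left(-6 + c\right) c\right) - 29 = \left(c^{2} + c \left(-6 + c\right)\right) - 29 = -29 + c^{2} + c \left(-6 + c\right)$)
$z = \frac{2}{33} \approx 0.060606$
$z + \left(\left(-1249 + 874\right) + C{\left(41 \right)}\right) = \frac{2}{33} + \left(\left(-1249 + 874\right) + \left(-29 + 41^{2} + 41 \left(-6 + 41\right)\right)\right) = \frac{2}{33} + \left(-375 + \left(-29 + 1681 + 41 \cdot 35\right)\right) = \frac{2}{33} + \left(-375 + \left(-29 + 1681 + 1435\right)\right) = \frac{2}{33} + \left(-375 + 3087\right) = \frac{2}{33} + 2712 = \frac{89498}{33}$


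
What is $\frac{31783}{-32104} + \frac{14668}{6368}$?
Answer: $\frac{4195427}{3194348} \approx 1.3134$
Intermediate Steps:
$\frac{31783}{-32104} + \frac{14668}{6368} = 31783 \left(- \frac{1}{32104}\right) + 14668 \cdot \frac{1}{6368} = - \frac{31783}{32104} + \frac{3667}{1592} = \frac{4195427}{3194348}$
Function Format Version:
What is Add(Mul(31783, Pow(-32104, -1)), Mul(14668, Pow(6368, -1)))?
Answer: Rational(4195427, 3194348) ≈ 1.3134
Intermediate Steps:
Add(Mul(31783, Pow(-32104, -1)), Mul(14668, Pow(6368, -1))) = Add(Mul(31783, Rational(-1, 32104)), Mul(14668, Rational(1, 6368))) = Add(Rational(-31783, 32104), Rational(3667, 1592)) = Rational(4195427, 3194348)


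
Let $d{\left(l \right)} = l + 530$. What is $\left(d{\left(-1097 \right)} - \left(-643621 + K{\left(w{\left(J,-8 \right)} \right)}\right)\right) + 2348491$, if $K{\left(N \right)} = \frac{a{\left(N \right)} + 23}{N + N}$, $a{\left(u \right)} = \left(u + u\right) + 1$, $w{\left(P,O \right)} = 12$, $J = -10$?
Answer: $2991543$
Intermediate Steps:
$a{\left(u \right)} = 1 + 2 u$ ($a{\left(u \right)} = 2 u + 1 = 1 + 2 u$)
$K{\left(N \right)} = \frac{24 + 2 N}{2 N}$ ($K{\left(N \right)} = \frac{\left(1 + 2 N\right) + 23}{N + N} = \frac{24 + 2 N}{2 N}$)
$d{\left(l \right)} = 530 + l$
$\left(d{\left(-1097 \right)} - \left(-643621 + K{\left(w{\left(J,-8 \right)} \right)}\right)\right) + 2348491 = \left(\left(530 - 1097\right) + \left(643621 - \frac{12 + 12}{12}\right)\right) + 2348491 = \left(-567 + \left(643621 - \frac{1}{12} \cdot 24\right)\right) + 2348491 = \left(-567 + \left(643621 - 2\right)\right) + 2348491 = \left(-567 + 643619\right) + 2348491 = 643052 + 2348491 = 2991543$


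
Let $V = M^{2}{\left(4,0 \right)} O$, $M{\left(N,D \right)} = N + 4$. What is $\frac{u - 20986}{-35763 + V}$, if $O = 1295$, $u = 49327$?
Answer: $\frac{28341}{47117} \approx 0.6015$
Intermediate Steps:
$M{\left(N,D \right)} = 4 + N$
$V = 82880$ ($V = \left(4 + 4\right)^{2} \cdot 1295 = 8^{2} \cdot 1295 = 64 \cdot 1295 = 82880$)
$\frac{u - 20986}{-35763 + V} = \frac{49327 - 20986}{-35763 + 82880} = \frac{49327 - 20986}{47117} = \left(49327 - 20986\right) \frac{1}{47117} = 28341 \cdot \frac{1}{47117} = \frac{28341}{47117}$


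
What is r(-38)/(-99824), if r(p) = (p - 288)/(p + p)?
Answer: -163/3793312 ≈ -4.2970e-5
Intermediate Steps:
r(p) = (-288 + p)/(2*p) (r(p) = (-288 + p)/((2*p)) = (-288 + p)*(1/(2*p)) = (-288 + p)/(2*p))
r(-38)/(-99824) = ((½)*(-288 - 38)/(-38))/(-99824) = ((½)*(-1/38)*(-326))*(-1/99824) = (163/38)*(-1/99824) = -163/3793312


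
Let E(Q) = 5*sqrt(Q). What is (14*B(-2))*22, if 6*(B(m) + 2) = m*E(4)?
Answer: -4928/3 ≈ -1642.7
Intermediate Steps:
B(m) = -2 + 5*m/3 (B(m) = -2 + (m*(5*sqrt(4)))/6 = -2 + (m*(5*2))/6 = -2 + (m*10)/6 = -2 + (10*m)/6 = -2 + 5*m/3)
(14*B(-2))*22 = (14*(-2 + (5/3)*(-2)))*22 = (14*(-2 - 10/3))*22 = (14*(-16/3))*22 = -224/3*22 = -4928/3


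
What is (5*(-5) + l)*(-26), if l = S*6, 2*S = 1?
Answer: 572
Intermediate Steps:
S = ½ (S = (½)*1 = ½ ≈ 0.50000)
l = 3 (l = (½)*6 = 3)
(5*(-5) + l)*(-26) = (5*(-5) + 3)*(-26) = (-25 + 3)*(-26) = -22*(-26) = 572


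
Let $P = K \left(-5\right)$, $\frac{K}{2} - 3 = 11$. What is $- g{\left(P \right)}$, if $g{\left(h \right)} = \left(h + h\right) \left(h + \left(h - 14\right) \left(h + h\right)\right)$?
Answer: $12034400$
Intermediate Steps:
$K = 28$ ($K = 6 + 2 \cdot 11 = 6 + 22 = 28$)
$P = -140$ ($P = 28 \left(-5\right) = -140$)
$g{\left(h \right)} = 2 h \left(h + 2 h \left(-14 + h\right)\right)$ ($g{\left(h \right)} = 2 h \left(h + \left(-14 + h\right) 2 h\right) = 2 h \left(h + 2 h \left(-14 + h\right)\right)$)
$- g{\left(P \right)} = - \left(-140\right)^{2} \left(-54 + 4 \left(-140\right)\right) = - 19600 \left(-54 - 560\right) = - 19600 \left(-614\right) = \left(-1\right) \left(-12034400\right) = 12034400$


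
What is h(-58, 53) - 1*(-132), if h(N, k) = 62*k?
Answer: 3418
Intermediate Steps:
h(-58, 53) - 1*(-132) = 62*53 - 1*(-132) = 3286 + 132 = 3418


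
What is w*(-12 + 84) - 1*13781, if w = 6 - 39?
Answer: -16157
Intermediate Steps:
w = -33
w*(-12 + 84) - 1*13781 = -33*(-12 + 84) - 1*13781 = -33*72 - 13781 = -2376 - 13781 = -16157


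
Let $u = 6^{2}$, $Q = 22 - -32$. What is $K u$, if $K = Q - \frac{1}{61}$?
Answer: $\frac{118548}{61} \approx 1943.4$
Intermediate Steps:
$Q = 54$ ($Q = 22 + 32 = 54$)
$K = \frac{3293}{61}$ ($K = 54 - \frac{1}{61} = \frac{3293}{61} \approx 53.984$)
$u = 36$
$K u = \frac{3293}{61} \cdot 36 = \frac{118548}{61}$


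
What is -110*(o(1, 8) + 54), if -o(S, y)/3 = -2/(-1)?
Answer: -5280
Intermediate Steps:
o(S, y) = -6 (o(S, y) = -(-6)/(-1) = -(-6)*(-1) = -3*2 = -6)
-110*(o(1, 8) + 54) = -110*(-6 + 54) = -110*48 = -5280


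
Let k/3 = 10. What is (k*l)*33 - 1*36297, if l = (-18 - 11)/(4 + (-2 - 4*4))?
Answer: -239724/7 ≈ -34246.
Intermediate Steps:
k = 30 (k = 3*10 = 30)
l = 29/14 (l = -29/(4 + (-2 - 16)) = -29/(4 - 18) = -29/(-14) = -29*(-1/14) = 29/14 ≈ 2.0714)
(k*l)*33 - 1*36297 = (30*(29/14))*33 - 1*36297 = (435/7)*33 - 36297 = 14355/7 - 36297 = -239724/7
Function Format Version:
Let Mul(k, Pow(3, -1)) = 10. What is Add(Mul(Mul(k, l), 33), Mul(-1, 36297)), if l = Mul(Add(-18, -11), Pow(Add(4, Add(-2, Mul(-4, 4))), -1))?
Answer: Rational(-239724, 7) ≈ -34246.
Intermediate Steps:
k = 30 (k = Mul(3, 10) = 30)
l = Rational(29, 14) (l = Mul(-29, Pow(Add(4, Add(-2, -16)), -1)) = Mul(-29, Pow(Add(4, -18), -1)) = Mul(-29, Pow(-14, -1)) = Mul(-29, Rational(-1, 14)) = Rational(29, 14) ≈ 2.0714)
Add(Mul(Mul(k, l), 33), Mul(-1, 36297)) = Add(Mul(Mul(30, Rational(29, 14)), 33), Mul(-1, 36297)) = Add(Mul(Rational(435, 7), 33), -36297) = Add(Rational(14355, 7), -36297) = Rational(-239724, 7)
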